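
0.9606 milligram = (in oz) 3.388e-05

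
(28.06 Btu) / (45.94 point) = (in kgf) 1.863e+05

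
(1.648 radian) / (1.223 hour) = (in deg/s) 0.02145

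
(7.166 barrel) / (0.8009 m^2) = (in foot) 4.667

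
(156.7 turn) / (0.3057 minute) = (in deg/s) 3076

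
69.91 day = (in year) 0.1915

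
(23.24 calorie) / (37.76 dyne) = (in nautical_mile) 139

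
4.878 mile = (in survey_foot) 2.576e+04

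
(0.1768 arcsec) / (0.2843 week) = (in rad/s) 4.985e-12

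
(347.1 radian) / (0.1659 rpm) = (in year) 0.0006335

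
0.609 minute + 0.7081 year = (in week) 36.92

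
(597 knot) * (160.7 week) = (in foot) 9.793e+10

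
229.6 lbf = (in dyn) 1.021e+08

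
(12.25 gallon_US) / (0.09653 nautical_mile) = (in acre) 6.41e-08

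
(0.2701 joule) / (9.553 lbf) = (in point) 18.02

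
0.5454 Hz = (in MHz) 5.454e-07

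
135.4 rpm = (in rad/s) 14.18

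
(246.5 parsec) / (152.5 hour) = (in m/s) 1.385e+13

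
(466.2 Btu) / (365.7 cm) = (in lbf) 3.024e+04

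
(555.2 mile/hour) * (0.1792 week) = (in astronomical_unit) 0.0001798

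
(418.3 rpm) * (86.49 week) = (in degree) 1.313e+11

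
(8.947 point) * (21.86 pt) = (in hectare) 2.434e-09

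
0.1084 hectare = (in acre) 0.2679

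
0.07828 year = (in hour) 685.7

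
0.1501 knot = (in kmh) 0.278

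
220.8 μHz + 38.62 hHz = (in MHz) 0.003862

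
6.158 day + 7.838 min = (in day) 6.163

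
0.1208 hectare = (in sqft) 1.3e+04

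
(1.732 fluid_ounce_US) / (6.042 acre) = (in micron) 0.002095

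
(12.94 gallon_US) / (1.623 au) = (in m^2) 2.017e-13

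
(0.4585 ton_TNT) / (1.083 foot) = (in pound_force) 1.306e+09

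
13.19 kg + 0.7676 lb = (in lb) 29.85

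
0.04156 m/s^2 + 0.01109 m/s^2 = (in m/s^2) 0.05265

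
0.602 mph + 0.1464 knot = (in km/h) 1.24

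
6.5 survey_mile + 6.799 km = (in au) 1.154e-07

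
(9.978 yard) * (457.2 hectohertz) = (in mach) 1225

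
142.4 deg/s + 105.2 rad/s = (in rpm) 1028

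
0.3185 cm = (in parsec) 1.032e-19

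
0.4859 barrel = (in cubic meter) 0.07725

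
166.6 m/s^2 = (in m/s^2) 166.6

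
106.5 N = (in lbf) 23.94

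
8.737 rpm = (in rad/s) 0.9149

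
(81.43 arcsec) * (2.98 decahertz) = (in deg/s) 0.6741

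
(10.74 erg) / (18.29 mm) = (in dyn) 5.872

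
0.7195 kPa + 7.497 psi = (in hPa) 524.1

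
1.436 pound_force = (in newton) 6.388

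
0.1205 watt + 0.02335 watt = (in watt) 0.1439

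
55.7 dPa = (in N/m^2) 5.57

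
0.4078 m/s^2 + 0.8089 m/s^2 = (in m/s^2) 1.217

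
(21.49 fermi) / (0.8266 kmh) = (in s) 9.359e-14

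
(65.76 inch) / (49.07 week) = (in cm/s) 5.628e-06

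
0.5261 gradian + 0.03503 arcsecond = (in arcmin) 28.41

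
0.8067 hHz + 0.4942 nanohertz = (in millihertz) 8.067e+04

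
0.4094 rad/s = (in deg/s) 23.46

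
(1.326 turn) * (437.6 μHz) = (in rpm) 0.03482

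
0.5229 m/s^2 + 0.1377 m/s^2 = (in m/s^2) 0.6606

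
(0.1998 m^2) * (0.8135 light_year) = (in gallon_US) 4.062e+17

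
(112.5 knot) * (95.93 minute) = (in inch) 1.311e+07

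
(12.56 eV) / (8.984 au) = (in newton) 1.497e-30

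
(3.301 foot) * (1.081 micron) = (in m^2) 1.088e-06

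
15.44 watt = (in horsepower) 0.02071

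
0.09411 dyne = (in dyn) 0.09411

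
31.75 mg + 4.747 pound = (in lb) 4.747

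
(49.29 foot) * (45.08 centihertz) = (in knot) 13.16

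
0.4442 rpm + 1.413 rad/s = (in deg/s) 83.62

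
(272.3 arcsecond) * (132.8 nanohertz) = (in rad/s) 1.753e-10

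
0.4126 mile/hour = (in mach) 0.0005417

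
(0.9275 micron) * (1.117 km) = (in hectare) 1.036e-07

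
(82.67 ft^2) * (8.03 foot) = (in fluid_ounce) 6.356e+05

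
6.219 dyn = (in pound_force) 1.398e-05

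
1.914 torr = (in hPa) 2.552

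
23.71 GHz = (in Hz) 2.371e+10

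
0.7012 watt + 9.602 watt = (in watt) 10.3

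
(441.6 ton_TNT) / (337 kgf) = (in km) 5.591e+05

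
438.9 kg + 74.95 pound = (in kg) 472.9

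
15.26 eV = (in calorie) 5.844e-19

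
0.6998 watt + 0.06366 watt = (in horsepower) 0.001024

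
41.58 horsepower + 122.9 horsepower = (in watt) 1.227e+05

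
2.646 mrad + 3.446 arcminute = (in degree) 0.209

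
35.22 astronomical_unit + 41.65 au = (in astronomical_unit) 76.87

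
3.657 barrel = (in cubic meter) 0.5814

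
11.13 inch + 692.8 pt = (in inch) 20.75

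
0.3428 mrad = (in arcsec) 70.71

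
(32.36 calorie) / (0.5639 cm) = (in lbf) 5398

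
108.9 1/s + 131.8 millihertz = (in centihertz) 1.09e+04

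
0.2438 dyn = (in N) 2.438e-06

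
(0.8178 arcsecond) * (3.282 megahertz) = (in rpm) 124.3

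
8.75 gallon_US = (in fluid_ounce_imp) 1166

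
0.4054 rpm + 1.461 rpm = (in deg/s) 11.2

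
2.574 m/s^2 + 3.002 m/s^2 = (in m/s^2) 5.576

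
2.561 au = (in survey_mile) 2.381e+08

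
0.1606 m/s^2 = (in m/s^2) 0.1606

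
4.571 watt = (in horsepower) 0.00613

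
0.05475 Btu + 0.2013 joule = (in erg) 5.797e+08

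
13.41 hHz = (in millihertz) 1.341e+06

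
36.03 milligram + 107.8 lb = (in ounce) 1725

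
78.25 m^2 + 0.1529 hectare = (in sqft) 1.73e+04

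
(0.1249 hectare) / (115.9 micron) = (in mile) 6696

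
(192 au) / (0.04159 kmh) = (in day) 2.878e+10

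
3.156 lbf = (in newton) 14.04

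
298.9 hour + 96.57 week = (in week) 98.35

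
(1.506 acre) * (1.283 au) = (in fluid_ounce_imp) 4.117e+19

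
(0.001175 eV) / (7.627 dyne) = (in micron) 2.468e-12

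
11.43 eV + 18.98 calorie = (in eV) 4.957e+20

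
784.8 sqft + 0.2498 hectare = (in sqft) 2.767e+04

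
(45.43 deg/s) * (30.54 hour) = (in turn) 1.387e+04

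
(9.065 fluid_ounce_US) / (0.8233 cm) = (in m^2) 0.03256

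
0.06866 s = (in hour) 1.907e-05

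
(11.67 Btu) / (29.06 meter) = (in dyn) 4.237e+07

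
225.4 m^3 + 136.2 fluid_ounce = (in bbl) 1418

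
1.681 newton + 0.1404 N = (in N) 1.821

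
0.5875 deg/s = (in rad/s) 0.01025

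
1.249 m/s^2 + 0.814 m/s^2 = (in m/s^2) 2.063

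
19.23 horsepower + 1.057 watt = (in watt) 1.434e+04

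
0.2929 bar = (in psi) 4.248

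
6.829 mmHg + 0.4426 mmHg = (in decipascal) 9695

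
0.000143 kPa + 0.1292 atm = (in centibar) 13.09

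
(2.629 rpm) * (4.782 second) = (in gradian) 83.81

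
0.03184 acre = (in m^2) 128.9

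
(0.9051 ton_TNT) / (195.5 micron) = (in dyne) 1.937e+18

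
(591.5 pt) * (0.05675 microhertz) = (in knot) 2.302e-08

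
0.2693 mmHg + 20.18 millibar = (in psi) 0.2979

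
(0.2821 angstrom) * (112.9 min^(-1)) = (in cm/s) 5.308e-09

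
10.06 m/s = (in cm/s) 1006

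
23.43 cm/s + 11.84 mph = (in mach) 0.01623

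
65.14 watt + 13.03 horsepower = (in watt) 9782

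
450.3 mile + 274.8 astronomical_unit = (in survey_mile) 2.554e+10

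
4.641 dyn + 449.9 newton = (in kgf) 45.88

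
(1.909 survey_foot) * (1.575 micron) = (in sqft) 9.864e-06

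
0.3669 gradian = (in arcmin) 19.81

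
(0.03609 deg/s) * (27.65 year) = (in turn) 8.742e+04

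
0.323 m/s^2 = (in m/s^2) 0.323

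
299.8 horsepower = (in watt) 2.236e+05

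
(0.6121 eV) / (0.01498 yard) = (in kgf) 7.301e-19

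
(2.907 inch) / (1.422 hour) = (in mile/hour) 3.226e-05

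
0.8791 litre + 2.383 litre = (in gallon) 0.8618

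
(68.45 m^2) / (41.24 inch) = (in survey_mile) 0.0406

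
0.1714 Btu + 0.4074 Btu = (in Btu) 0.5788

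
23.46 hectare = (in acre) 57.97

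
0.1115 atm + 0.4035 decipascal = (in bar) 0.113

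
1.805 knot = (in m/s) 0.9286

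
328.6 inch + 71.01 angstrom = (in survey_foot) 27.38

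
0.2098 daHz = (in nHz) 2.098e+09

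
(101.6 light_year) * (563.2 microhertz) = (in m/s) 5.414e+14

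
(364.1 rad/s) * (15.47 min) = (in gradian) 2.152e+07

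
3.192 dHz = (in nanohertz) 3.192e+08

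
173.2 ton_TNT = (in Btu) 6.869e+08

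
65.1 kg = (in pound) 143.5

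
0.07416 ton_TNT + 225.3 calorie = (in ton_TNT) 0.07416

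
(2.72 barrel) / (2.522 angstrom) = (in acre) 4.237e+05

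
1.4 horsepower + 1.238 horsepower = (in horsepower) 2.638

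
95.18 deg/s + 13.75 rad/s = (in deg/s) 883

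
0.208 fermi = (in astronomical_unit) 1.39e-27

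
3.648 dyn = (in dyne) 3.648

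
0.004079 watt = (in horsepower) 5.47e-06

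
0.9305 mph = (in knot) 0.8086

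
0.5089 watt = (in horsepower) 0.0006824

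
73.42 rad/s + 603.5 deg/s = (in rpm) 801.7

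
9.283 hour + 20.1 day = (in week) 2.927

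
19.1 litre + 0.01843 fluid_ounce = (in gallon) 5.046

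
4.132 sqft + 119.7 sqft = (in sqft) 123.8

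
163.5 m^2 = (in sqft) 1760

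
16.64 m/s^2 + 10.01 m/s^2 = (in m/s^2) 26.65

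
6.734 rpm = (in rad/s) 0.7052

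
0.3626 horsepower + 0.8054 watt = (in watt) 271.2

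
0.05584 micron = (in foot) 1.832e-07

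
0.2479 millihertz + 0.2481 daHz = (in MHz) 2.481e-06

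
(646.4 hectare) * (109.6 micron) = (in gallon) 1.872e+05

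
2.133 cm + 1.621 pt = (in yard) 0.02395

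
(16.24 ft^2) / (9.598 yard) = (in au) 1.149e-12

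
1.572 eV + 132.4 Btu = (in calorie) 3.339e+04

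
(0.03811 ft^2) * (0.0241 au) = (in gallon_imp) 2.808e+09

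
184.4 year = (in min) 9.692e+07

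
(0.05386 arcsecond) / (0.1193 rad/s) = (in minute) 3.648e-08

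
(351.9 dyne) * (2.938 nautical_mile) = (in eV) 1.195e+20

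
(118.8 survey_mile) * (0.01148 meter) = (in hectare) 0.2195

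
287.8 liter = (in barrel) 1.81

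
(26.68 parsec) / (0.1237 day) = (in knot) 1.497e+14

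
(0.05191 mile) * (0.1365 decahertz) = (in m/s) 114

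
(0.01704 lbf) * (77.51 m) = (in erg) 5.875e+07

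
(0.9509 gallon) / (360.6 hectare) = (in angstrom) 9.982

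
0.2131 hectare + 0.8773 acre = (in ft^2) 6.115e+04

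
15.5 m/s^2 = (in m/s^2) 15.5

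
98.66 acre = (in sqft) 4.298e+06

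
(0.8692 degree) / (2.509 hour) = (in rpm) 1.604e-05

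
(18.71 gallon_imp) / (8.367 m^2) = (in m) 0.01017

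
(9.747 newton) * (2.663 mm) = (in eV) 1.62e+17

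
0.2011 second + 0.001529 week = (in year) 2.933e-05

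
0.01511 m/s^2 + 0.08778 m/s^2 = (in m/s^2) 0.1029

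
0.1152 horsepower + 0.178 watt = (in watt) 86.08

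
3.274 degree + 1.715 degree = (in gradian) 5.543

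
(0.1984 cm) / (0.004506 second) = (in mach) 0.001293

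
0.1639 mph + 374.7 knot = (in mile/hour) 431.4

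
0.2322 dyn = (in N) 2.322e-06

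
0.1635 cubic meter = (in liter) 163.5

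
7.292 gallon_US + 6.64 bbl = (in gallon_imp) 238.3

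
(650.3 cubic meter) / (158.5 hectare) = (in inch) 0.01615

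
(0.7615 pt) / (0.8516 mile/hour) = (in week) 1.167e-09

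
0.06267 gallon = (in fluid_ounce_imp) 8.349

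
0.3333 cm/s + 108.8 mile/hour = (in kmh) 175.1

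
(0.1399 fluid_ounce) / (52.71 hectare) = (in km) 7.849e-15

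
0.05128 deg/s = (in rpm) 0.008547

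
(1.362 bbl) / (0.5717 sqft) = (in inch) 160.5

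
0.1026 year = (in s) 3.236e+06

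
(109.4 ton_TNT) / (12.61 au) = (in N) 0.2426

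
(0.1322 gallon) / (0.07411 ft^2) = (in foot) 0.2385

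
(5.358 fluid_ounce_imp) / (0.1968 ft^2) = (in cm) 0.8327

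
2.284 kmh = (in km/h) 2.284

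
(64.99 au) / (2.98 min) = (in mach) 1.597e+08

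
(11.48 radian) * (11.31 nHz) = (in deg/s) 7.439e-06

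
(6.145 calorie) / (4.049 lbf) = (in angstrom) 1.428e+10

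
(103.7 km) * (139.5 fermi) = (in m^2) 1.447e-08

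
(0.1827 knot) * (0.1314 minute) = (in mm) 741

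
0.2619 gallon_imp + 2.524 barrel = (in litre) 402.5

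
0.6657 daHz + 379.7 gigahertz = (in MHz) 3.797e+05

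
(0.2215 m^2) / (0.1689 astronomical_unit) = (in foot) 2.876e-11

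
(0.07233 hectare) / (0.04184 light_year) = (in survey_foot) 5.995e-12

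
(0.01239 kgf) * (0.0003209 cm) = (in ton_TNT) 9.319e-17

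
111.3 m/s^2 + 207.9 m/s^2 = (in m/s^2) 319.2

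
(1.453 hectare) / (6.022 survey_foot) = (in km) 7.916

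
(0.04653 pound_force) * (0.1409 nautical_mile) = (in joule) 54.01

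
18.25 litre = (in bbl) 0.1148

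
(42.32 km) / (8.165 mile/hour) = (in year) 0.0003677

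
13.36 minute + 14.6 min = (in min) 27.96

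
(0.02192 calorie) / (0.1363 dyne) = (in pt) 1.907e+08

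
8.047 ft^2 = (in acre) 0.0001847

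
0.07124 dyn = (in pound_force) 1.602e-07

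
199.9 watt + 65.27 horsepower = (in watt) 4.887e+04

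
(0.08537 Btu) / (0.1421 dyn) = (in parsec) 2.054e-09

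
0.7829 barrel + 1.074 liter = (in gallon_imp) 27.62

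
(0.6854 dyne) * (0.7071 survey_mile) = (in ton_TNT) 1.864e-12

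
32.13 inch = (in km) 0.0008161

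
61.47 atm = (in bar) 62.28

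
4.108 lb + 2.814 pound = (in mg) 3.14e+06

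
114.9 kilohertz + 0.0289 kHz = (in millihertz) 1.149e+08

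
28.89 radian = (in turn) 4.598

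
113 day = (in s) 9.763e+06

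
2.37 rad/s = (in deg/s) 135.8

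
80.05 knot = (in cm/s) 4118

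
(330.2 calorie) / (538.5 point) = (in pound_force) 1635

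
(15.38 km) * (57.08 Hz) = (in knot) 1.706e+06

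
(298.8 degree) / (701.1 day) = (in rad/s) 8.609e-08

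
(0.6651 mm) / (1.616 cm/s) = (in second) 0.04116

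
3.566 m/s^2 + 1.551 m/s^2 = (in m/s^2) 5.117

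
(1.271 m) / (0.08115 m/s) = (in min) 0.261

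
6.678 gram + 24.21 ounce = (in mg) 6.93e+05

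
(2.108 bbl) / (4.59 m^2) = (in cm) 7.302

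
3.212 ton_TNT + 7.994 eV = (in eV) 8.388e+28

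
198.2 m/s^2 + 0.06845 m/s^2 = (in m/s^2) 198.3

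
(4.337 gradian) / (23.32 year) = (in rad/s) 9.263e-11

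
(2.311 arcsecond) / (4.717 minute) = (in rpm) 3.78e-07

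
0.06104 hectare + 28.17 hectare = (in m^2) 2.823e+05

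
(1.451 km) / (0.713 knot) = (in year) 0.0001254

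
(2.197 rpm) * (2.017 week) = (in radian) 2.807e+05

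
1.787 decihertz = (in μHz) 1.787e+05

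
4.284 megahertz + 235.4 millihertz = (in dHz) 4.284e+07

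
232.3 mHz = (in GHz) 2.323e-10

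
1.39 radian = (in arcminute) 4778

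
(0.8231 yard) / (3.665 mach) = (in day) 6.98e-09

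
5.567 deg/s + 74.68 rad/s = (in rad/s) 74.78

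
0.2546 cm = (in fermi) 2.546e+12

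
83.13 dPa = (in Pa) 8.313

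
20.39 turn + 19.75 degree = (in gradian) 8178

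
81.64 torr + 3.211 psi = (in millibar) 330.2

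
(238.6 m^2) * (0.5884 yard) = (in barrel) 807.5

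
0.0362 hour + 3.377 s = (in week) 0.0002211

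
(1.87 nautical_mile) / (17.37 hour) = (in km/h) 0.1994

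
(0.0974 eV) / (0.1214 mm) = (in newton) 1.285e-16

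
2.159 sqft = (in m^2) 0.2006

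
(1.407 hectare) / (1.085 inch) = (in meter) 5.105e+05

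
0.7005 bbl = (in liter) 111.4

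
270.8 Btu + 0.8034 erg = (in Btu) 270.8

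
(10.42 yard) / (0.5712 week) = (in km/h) 9.929e-05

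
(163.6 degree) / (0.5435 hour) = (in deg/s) 0.08361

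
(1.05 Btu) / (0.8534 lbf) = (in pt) 8.272e+05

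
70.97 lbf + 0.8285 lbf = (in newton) 319.4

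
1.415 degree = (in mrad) 24.7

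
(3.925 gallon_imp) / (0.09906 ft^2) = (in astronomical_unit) 1.296e-11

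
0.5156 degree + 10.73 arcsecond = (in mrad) 9.051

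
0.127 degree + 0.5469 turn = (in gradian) 218.9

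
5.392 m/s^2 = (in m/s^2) 5.392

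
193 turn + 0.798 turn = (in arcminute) 4.186e+06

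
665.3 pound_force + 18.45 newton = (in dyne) 2.978e+08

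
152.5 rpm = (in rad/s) 15.97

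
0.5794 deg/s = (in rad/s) 0.01011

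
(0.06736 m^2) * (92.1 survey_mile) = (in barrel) 6.28e+04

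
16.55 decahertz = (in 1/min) 9930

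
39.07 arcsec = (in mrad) 0.1894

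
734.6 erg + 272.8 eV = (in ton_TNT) 1.756e-14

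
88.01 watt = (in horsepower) 0.118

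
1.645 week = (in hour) 276.4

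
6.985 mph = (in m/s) 3.123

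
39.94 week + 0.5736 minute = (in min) 4.026e+05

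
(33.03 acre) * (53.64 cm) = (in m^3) 7.17e+04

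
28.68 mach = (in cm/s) 9.766e+05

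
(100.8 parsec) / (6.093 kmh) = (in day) 2.127e+13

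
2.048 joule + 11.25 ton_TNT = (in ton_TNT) 11.25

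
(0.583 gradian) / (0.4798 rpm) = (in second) 0.1823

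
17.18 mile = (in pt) 7.837e+07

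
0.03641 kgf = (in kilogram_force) 0.03641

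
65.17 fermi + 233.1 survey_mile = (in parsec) 1.216e-11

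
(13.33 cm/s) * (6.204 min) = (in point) 1.407e+05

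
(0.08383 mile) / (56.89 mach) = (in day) 8.061e-08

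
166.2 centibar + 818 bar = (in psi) 1.189e+04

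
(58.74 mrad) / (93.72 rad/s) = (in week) 1.036e-09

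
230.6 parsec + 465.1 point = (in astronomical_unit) 4.756e+07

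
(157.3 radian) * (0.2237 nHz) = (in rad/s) 3.519e-08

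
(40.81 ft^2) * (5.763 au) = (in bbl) 2.056e+13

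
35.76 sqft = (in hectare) 0.0003322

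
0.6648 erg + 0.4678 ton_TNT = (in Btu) 1.855e+06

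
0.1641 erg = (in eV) 1.024e+11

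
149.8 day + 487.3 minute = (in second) 1.297e+07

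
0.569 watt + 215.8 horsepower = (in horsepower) 215.8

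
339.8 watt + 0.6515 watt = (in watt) 340.5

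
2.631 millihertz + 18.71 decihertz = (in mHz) 1874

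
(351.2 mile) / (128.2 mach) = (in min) 0.2158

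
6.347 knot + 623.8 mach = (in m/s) 2.124e+05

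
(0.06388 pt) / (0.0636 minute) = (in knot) 1.148e-05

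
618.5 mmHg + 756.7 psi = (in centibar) 5300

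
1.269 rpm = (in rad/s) 0.1329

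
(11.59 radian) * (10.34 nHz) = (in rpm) 1.144e-06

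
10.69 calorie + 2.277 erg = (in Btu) 0.04239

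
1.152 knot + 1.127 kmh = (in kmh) 3.261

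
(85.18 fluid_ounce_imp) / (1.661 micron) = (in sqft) 1.568e+04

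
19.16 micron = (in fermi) 1.916e+10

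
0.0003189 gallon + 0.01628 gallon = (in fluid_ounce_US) 2.125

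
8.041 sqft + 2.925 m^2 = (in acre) 0.0009074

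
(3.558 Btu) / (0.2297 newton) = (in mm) 1.634e+07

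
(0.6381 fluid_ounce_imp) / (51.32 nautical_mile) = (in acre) 4.714e-14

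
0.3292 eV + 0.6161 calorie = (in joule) 2.578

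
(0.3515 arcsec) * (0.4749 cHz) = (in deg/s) 4.637e-07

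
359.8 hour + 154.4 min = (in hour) 362.4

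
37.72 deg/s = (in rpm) 6.287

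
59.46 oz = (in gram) 1686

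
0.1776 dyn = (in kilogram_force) 1.811e-07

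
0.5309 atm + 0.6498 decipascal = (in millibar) 537.9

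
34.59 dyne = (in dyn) 34.59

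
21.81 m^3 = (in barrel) 137.2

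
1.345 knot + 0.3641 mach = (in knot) 242.3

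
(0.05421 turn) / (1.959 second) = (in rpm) 1.66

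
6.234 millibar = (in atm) 0.006152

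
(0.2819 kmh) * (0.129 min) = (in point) 1718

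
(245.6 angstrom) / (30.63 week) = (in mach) 3.894e-18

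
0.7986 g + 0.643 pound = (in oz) 10.32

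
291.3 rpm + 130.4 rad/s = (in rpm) 1537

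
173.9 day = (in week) 24.84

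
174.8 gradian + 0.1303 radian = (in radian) 2.876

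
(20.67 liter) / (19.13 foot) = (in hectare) 3.545e-07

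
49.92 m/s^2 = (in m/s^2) 49.92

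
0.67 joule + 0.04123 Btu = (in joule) 44.17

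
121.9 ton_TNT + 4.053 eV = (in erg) 5.1e+18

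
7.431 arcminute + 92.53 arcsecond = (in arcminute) 8.973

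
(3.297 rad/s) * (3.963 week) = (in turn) 1.258e+06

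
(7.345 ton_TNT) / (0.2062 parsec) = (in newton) 4.83e-06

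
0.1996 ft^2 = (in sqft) 0.1996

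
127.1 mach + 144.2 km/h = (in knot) 8.42e+04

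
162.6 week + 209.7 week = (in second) 2.252e+08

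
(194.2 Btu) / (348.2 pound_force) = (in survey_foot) 434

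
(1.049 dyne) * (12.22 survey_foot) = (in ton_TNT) 9.338e-15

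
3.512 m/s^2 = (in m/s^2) 3.512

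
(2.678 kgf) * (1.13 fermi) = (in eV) 1.852e+05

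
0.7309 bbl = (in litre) 116.2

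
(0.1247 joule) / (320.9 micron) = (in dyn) 3.886e+07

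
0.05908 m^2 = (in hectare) 5.908e-06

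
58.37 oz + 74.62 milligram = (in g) 1655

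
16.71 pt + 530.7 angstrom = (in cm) 0.5895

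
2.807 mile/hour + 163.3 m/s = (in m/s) 164.6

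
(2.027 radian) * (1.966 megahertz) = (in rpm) 3.805e+07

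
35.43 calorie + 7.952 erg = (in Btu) 0.1405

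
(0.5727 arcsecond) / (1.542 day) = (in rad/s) 2.084e-11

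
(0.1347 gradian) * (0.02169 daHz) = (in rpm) 0.004382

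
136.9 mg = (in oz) 0.004829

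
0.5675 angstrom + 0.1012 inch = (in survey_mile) 1.597e-06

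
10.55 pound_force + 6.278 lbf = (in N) 74.85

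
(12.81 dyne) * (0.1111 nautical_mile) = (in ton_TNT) 6.3e-12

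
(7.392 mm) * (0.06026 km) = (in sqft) 4.795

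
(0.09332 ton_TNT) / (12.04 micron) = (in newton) 3.243e+13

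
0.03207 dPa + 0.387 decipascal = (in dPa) 0.4191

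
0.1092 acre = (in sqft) 4757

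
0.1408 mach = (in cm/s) 4794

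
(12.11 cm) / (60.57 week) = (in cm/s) 3.306e-07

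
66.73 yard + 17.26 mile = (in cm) 2.784e+06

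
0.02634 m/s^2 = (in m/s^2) 0.02634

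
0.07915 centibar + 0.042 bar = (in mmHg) 32.1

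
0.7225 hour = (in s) 2601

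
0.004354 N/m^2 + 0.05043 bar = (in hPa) 50.43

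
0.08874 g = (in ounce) 0.00313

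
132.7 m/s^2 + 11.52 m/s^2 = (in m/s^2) 144.2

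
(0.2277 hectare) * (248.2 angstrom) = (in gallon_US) 0.01493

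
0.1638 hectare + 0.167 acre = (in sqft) 2.491e+04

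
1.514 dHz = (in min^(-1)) 9.084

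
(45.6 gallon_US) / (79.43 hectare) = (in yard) 2.377e-07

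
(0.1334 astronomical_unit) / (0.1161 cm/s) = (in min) 2.865e+11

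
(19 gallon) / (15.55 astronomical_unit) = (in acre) 7.64e-18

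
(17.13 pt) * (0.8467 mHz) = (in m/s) 5.117e-06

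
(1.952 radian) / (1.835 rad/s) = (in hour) 0.0002955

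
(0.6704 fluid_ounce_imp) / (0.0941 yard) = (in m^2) 0.0002214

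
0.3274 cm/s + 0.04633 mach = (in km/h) 56.8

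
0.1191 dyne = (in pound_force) 2.677e-07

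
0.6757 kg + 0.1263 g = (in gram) 675.8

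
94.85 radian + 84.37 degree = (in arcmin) 3.311e+05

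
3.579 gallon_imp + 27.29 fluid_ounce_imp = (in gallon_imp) 3.75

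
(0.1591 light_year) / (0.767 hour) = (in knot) 1.06e+12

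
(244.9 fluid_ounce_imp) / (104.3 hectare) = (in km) 6.671e-12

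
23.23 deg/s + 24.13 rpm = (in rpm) 28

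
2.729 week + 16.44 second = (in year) 0.05234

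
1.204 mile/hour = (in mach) 0.001581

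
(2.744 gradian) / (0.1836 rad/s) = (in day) 2.717e-06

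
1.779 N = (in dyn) 1.779e+05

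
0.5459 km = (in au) 3.649e-09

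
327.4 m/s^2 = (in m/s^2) 327.4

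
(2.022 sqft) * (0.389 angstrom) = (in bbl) 4.596e-11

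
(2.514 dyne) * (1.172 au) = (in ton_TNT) 0.001053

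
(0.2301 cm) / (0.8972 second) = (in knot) 0.004985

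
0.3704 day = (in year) 0.001015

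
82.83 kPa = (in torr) 621.3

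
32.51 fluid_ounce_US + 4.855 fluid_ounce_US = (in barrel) 0.00695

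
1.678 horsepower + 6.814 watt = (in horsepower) 1.687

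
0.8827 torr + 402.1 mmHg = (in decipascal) 5.373e+05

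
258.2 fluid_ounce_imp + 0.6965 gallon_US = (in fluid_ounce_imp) 351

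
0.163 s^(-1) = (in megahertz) 1.63e-07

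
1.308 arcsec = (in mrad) 0.006341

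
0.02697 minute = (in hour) 0.0004495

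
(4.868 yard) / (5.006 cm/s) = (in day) 0.001029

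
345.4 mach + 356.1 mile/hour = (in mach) 345.9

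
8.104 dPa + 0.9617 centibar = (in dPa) 9625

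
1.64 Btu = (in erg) 1.73e+10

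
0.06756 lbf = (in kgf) 0.03064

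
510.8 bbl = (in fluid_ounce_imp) 2.858e+06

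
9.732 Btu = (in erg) 1.027e+11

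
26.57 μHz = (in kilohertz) 2.657e-08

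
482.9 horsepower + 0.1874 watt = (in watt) 3.601e+05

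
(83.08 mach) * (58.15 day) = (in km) 1.421e+08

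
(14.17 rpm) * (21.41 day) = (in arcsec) 5.662e+11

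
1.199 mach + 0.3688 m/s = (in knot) 794.3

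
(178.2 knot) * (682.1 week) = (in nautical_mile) 2.042e+07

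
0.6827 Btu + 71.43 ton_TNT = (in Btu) 2.833e+08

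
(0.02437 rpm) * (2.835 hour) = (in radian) 26.05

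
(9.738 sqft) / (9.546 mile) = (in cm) 0.005889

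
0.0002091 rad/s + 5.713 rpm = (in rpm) 5.715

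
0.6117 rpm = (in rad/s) 0.06406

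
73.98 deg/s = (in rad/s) 1.291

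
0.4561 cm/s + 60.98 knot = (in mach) 0.09215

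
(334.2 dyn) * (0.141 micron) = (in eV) 2.941e+09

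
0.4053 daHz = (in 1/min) 243.2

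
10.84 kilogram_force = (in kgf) 10.84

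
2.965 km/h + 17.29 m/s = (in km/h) 65.21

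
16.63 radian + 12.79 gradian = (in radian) 16.83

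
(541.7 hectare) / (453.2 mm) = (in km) 1.195e+04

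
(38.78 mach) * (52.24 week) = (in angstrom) 4.172e+21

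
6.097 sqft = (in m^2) 0.5664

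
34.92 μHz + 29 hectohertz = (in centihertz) 2.9e+05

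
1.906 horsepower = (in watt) 1421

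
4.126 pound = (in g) 1872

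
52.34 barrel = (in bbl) 52.34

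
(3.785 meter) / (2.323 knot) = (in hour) 0.0008798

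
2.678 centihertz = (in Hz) 0.02678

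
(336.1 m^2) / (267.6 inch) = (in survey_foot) 162.2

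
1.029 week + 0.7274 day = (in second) 6.852e+05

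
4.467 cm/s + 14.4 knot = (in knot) 14.49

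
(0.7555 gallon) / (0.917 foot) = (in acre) 2.528e-06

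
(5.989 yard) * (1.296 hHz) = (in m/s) 709.7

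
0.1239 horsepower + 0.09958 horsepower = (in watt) 166.6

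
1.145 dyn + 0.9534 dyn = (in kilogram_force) 2.14e-06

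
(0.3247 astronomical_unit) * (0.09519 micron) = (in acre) 1.143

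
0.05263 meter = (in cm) 5.263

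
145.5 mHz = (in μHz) 1.455e+05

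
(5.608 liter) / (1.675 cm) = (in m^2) 0.3348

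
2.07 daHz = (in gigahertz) 2.07e-08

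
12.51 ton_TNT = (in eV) 3.267e+29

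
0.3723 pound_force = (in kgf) 0.1689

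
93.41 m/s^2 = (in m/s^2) 93.41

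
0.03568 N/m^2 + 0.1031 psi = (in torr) 5.332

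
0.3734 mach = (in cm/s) 1.271e+04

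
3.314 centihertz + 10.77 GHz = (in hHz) 1.077e+08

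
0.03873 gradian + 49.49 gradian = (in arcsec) 1.605e+05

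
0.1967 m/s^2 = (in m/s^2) 0.1967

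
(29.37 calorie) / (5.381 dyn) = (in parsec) 7.401e-11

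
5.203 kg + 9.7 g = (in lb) 11.49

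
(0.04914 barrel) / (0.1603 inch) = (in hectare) 0.0001919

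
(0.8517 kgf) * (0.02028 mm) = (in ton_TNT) 4.048e-14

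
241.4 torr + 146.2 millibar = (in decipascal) 4.68e+05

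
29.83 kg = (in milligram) 2.983e+07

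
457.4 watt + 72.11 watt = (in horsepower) 0.7101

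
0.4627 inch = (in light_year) 1.242e-18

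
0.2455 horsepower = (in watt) 183.1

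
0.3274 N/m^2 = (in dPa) 3.274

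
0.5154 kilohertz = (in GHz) 5.154e-07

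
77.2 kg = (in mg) 7.72e+07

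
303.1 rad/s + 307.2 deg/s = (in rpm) 2946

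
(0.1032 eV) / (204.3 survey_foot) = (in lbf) 5.969e-23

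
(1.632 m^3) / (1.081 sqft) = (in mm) 1.625e+04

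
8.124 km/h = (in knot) 4.387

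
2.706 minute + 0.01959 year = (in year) 0.0196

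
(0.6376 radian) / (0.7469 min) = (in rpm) 0.1359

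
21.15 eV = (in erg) 3.389e-11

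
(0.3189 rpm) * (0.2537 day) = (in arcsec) 1.51e+08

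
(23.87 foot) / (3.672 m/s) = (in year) 6.283e-08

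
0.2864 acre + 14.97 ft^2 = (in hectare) 0.116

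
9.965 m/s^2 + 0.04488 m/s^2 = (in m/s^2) 10.01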